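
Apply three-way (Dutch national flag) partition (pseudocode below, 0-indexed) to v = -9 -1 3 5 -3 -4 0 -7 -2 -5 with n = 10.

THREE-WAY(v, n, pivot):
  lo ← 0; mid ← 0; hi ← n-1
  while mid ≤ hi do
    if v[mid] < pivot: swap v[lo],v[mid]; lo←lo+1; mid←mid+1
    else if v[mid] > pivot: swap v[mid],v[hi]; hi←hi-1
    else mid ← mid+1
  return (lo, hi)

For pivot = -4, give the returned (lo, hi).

lo=0 mid=0 hi=9
-9<-4: swap(0,0), lo=1 mid=1 ⇒ -9 -1 3 5 -3 -4 0 -7 -2 -5
-1>-4: swap(1,9), hi=8 ⇒ -9 -5 3 5 -3 -4 0 -7 -2 -1
-5<-4: swap(1,1), lo=2 mid=2 ⇒ -9 -5 3 5 -3 -4 0 -7 -2 -1
3>-4: swap(2,8), hi=7 ⇒ -9 -5 -2 5 -3 -4 0 -7 3 -1
-2>-4: swap(2,7), hi=6 ⇒ -9 -5 -7 5 -3 -4 0 -2 3 -1
-7<-4: swap(2,2), lo=3 mid=3 ⇒ -9 -5 -7 5 -3 -4 0 -2 3 -1
5>-4: swap(3,6), hi=5 ⇒ -9 -5 -7 0 -3 -4 5 -2 3 -1
0>-4: swap(3,5), hi=4 ⇒ -9 -5 -7 -4 -3 0 5 -2 3 -1
-4=-4: mid=4
-3>-4: swap(4,4), hi=3 ⇒ -9 -5 -7 -4 -3 0 5 -2 3 -1
done. lo=3 hi=3; v=-9 -5 -7 -4 -3 0 5 -2 3 -1

(3, 3)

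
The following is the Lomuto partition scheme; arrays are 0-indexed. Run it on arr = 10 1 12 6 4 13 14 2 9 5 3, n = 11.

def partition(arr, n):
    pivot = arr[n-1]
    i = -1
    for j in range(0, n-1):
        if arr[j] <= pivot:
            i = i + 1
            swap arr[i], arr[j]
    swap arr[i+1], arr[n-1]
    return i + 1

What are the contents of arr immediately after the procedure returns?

pivot=3, i=-1
j=0: 10>3, skip
j=1: 1≤3, i=0, swap(0,1) ⇒ 1 10 12 6 4 13 14 2 9 5 3
j=2: 12>3, skip
j=3: 6>3, skip
j=4: 4>3, skip
j=5: 13>3, skip
j=6: 14>3, skip
j=7: 2≤3, i=1, swap(1,7) ⇒ 1 2 12 6 4 13 14 10 9 5 3
j=8: 9>3, skip
j=9: 5>3, skip
swap(2,10) ⇒ 1 2 3 6 4 13 14 10 9 5 12; return 2

1 2 3 6 4 13 14 10 9 5 12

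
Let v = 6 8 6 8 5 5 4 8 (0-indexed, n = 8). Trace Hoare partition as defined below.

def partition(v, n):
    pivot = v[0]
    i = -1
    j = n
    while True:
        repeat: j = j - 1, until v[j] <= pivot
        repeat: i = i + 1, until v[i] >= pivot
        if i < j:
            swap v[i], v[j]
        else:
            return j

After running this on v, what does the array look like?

4 5 5 8 6 8 6 8

pivot=6
j stops at 6 (4), i stops at 0 (6); swap ⇒ 4 8 6 8 5 5 6 8
j stops at 5 (5), i stops at 1 (8); swap ⇒ 4 5 6 8 5 8 6 8
j stops at 4 (5), i stops at 2 (6); swap ⇒ 4 5 5 8 6 8 6 8
j stops at 2, i stops at 3; i≥j ⇒ return 2. v=4 5 5 8 6 8 6 8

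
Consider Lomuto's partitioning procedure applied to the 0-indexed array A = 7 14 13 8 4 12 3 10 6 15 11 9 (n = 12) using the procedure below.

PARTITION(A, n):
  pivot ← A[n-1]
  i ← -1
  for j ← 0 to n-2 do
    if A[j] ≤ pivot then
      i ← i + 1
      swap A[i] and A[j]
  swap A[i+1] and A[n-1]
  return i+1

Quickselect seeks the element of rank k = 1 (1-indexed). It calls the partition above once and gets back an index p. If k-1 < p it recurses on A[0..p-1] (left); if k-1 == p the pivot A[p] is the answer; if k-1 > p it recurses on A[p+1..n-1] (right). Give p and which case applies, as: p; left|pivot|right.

5; left

pivot=9, i=-1
j=0: 7≤9, i=0, swap(0,0) ⇒ 7 14 13 8 4 12 3 10 6 15 11 9
j=1: 14>9, skip
j=2: 13>9, skip
j=3: 8≤9, i=1, swap(1,3) ⇒ 7 8 13 14 4 12 3 10 6 15 11 9
j=4: 4≤9, i=2, swap(2,4) ⇒ 7 8 4 14 13 12 3 10 6 15 11 9
j=5: 12>9, skip
j=6: 3≤9, i=3, swap(3,6) ⇒ 7 8 4 3 13 12 14 10 6 15 11 9
j=7: 10>9, skip
j=8: 6≤9, i=4, swap(4,8) ⇒ 7 8 4 3 6 12 14 10 13 15 11 9
j=9: 15>9, skip
j=10: 11>9, skip
swap(5,11) ⇒ 7 8 4 3 6 9 14 10 13 15 11 12; return 5
p = 5; k-1 = 0 < 5 ⇒ left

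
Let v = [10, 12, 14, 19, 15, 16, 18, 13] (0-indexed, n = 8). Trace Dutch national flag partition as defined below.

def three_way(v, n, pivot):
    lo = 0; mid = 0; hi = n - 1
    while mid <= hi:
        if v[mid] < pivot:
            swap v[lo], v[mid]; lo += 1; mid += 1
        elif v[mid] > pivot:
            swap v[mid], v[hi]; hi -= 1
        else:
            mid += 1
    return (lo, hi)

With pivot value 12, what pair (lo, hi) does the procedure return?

lo=0 mid=0 hi=7
10<12: swap(0,0), lo=1 mid=1 ⇒ [10, 12, 14, 19, 15, 16, 18, 13]
12=12: mid=2
14>12: swap(2,7), hi=6 ⇒ [10, 12, 13, 19, 15, 16, 18, 14]
13>12: swap(2,6), hi=5 ⇒ [10, 12, 18, 19, 15, 16, 13, 14]
18>12: swap(2,5), hi=4 ⇒ [10, 12, 16, 19, 15, 18, 13, 14]
16>12: swap(2,4), hi=3 ⇒ [10, 12, 15, 19, 16, 18, 13, 14]
15>12: swap(2,3), hi=2 ⇒ [10, 12, 19, 15, 16, 18, 13, 14]
19>12: swap(2,2), hi=1 ⇒ [10, 12, 19, 15, 16, 18, 13, 14]
done. lo=1 hi=1; v=[10, 12, 19, 15, 16, 18, 13, 14]

(1, 1)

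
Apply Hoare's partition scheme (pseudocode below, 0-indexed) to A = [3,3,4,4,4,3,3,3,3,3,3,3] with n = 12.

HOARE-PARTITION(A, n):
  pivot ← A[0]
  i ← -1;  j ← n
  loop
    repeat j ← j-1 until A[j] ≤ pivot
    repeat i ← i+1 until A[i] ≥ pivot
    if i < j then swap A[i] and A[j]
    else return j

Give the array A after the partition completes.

[3,3,3,3,3,3,3,4,4,4,3,3]

pivot = A[0] = 3; i = -1, j = 12
j→11 (A[11]=3≤3), i→0 (A[0]=3≥3); i<j, swap → [3,3,4,4,4,3,3,3,3,3,3,3]
j→10 (A[10]=3≤3), i→1 (A[1]=3≥3); i<j, swap → [3,3,4,4,4,3,3,3,3,3,3,3]
j→9 (A[9]=3≤3), i→2 (A[2]=4≥3); i<j, swap → [3,3,3,4,4,3,3,3,3,4,3,3]
j→8 (A[8]=3≤3), i→3 (A[3]=4≥3); i<j, swap → [3,3,3,3,4,3,3,3,4,4,3,3]
j→7 (A[7]=3≤3), i→4 (A[4]=4≥3); i<j, swap → [3,3,3,3,3,3,3,4,4,4,3,3]
j→6 (A[6]=3≤3), i→5 (A[5]=3≥3); i<j, swap → [3,3,3,3,3,3,3,4,4,4,3,3]
j→5, i→6; i≥j, return j=5. A = [3,3,3,3,3,3,3,4,4,4,3,3]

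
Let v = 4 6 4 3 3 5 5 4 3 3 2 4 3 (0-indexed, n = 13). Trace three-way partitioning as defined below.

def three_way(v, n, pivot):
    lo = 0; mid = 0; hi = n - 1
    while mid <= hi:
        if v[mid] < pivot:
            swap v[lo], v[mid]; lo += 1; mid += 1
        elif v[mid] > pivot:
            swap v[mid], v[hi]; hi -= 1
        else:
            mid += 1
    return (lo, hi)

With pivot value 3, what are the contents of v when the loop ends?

2 3 3 3 3 3 4 5 5 4 4 6 4

pivot = 3; lo=0, mid=0, hi=12
v[mid]=4>3: swap v[0],v[12]; hi=11 → 3 6 4 3 3 5 5 4 3 3 2 4 4
v[mid]=3=3: mid=1
v[mid]=6>3: swap v[1],v[11]; hi=10 → 3 4 4 3 3 5 5 4 3 3 2 6 4
v[mid]=4>3: swap v[1],v[10]; hi=9 → 3 2 4 3 3 5 5 4 3 3 4 6 4
v[mid]=2<3: swap v[0],v[1]; lo=1,mid=2 → 2 3 4 3 3 5 5 4 3 3 4 6 4
v[mid]=4>3: swap v[2],v[9]; hi=8 → 2 3 3 3 3 5 5 4 3 4 4 6 4
v[mid]=3=3: mid=3
v[mid]=3=3: mid=4
v[mid]=3=3: mid=5
v[mid]=5>3: swap v[5],v[8]; hi=7 → 2 3 3 3 3 3 5 4 5 4 4 6 4
v[mid]=3=3: mid=6
v[mid]=5>3: swap v[6],v[7]; hi=6 → 2 3 3 3 3 3 4 5 5 4 4 6 4
v[mid]=4>3: swap v[6],v[6]; hi=5 → 2 3 3 3 3 3 4 5 5 4 4 6 4
end: lo=1, hi=5; v = 2 3 3 3 3 3 4 5 5 4 4 6 4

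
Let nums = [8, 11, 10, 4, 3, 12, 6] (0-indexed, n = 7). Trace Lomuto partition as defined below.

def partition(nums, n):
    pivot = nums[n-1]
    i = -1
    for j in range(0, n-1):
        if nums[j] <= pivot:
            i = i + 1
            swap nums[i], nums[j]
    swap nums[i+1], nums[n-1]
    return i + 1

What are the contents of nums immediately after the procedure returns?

[4, 3, 6, 8, 11, 12, 10]

pivot = nums[6] = 6; i = -1
j=0: nums[0]=8 > 6 → no swap
j=1: nums[1]=11 > 6 → no swap
j=2: nums[2]=10 > 6 → no swap
j=3: nums[3]=4 ≤ 6 → i=0, swap nums[0],nums[3] → [4, 11, 10, 8, 3, 12, 6]
j=4: nums[4]=3 ≤ 6 → i=1, swap nums[1],nums[4] → [4, 3, 10, 8, 11, 12, 6]
j=5: nums[5]=12 > 6 → no swap
final swap nums[2],nums[6] → [4, 3, 6, 8, 11, 12, 10]; return 2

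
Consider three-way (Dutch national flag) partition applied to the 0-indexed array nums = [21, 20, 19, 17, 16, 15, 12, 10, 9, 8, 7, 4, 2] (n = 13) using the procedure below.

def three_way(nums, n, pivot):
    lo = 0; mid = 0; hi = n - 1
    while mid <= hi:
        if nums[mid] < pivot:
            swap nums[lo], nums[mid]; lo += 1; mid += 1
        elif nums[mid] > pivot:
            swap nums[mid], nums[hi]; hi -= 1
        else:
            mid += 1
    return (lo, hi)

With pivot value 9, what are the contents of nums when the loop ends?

[2, 4, 7, 8, 9, 12, 10, 15, 16, 17, 19, 20, 21]

lo=0 mid=0 hi=12
21>9: swap(0,12), hi=11 ⇒ [2, 20, 19, 17, 16, 15, 12, 10, 9, 8, 7, 4, 21]
2<9: swap(0,0), lo=1 mid=1 ⇒ [2, 20, 19, 17, 16, 15, 12, 10, 9, 8, 7, 4, 21]
20>9: swap(1,11), hi=10 ⇒ [2, 4, 19, 17, 16, 15, 12, 10, 9, 8, 7, 20, 21]
4<9: swap(1,1), lo=2 mid=2 ⇒ [2, 4, 19, 17, 16, 15, 12, 10, 9, 8, 7, 20, 21]
19>9: swap(2,10), hi=9 ⇒ [2, 4, 7, 17, 16, 15, 12, 10, 9, 8, 19, 20, 21]
7<9: swap(2,2), lo=3 mid=3 ⇒ [2, 4, 7, 17, 16, 15, 12, 10, 9, 8, 19, 20, 21]
17>9: swap(3,9), hi=8 ⇒ [2, 4, 7, 8, 16, 15, 12, 10, 9, 17, 19, 20, 21]
8<9: swap(3,3), lo=4 mid=4 ⇒ [2, 4, 7, 8, 16, 15, 12, 10, 9, 17, 19, 20, 21]
16>9: swap(4,8), hi=7 ⇒ [2, 4, 7, 8, 9, 15, 12, 10, 16, 17, 19, 20, 21]
9=9: mid=5
15>9: swap(5,7), hi=6 ⇒ [2, 4, 7, 8, 9, 10, 12, 15, 16, 17, 19, 20, 21]
10>9: swap(5,6), hi=5 ⇒ [2, 4, 7, 8, 9, 12, 10, 15, 16, 17, 19, 20, 21]
12>9: swap(5,5), hi=4 ⇒ [2, 4, 7, 8, 9, 12, 10, 15, 16, 17, 19, 20, 21]
done. lo=4 hi=4; nums=[2, 4, 7, 8, 9, 12, 10, 15, 16, 17, 19, 20, 21]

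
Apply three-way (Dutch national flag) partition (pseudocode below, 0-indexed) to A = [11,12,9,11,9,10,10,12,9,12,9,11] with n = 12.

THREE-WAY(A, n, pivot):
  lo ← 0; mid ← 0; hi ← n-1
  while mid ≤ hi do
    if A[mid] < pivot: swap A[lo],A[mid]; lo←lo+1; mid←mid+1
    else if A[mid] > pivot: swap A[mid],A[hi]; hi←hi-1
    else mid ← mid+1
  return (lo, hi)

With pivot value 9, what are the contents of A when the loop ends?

[9,9,9,9,10,10,12,11,12,12,11,11]

pivot = 9; lo=0, mid=0, hi=11
A[mid]=11>9: swap A[0],A[11]; hi=10 → [11,12,9,11,9,10,10,12,9,12,9,11]
A[mid]=11>9: swap A[0],A[10]; hi=9 → [9,12,9,11,9,10,10,12,9,12,11,11]
A[mid]=9=9: mid=1
A[mid]=12>9: swap A[1],A[9]; hi=8 → [9,12,9,11,9,10,10,12,9,12,11,11]
A[mid]=12>9: swap A[1],A[8]; hi=7 → [9,9,9,11,9,10,10,12,12,12,11,11]
A[mid]=9=9: mid=2
A[mid]=9=9: mid=3
A[mid]=11>9: swap A[3],A[7]; hi=6 → [9,9,9,12,9,10,10,11,12,12,11,11]
A[mid]=12>9: swap A[3],A[6]; hi=5 → [9,9,9,10,9,10,12,11,12,12,11,11]
A[mid]=10>9: swap A[3],A[5]; hi=4 → [9,9,9,10,9,10,12,11,12,12,11,11]
A[mid]=10>9: swap A[3],A[4]; hi=3 → [9,9,9,9,10,10,12,11,12,12,11,11]
A[mid]=9=9: mid=4
end: lo=0, hi=3; A = [9,9,9,9,10,10,12,11,12,12,11,11]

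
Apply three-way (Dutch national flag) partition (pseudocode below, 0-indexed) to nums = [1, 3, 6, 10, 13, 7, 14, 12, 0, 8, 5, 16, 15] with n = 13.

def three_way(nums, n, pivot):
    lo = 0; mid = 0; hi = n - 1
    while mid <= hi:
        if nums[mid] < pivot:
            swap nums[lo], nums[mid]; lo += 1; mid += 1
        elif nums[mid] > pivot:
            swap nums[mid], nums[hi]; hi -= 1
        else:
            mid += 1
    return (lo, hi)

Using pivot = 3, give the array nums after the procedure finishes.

pivot = 3; lo=0, mid=0, hi=12
nums[mid]=1<3: swap nums[0],nums[0]; lo=1,mid=1 → [1, 3, 6, 10, 13, 7, 14, 12, 0, 8, 5, 16, 15]
nums[mid]=3=3: mid=2
nums[mid]=6>3: swap nums[2],nums[12]; hi=11 → [1, 3, 15, 10, 13, 7, 14, 12, 0, 8, 5, 16, 6]
nums[mid]=15>3: swap nums[2],nums[11]; hi=10 → [1, 3, 16, 10, 13, 7, 14, 12, 0, 8, 5, 15, 6]
nums[mid]=16>3: swap nums[2],nums[10]; hi=9 → [1, 3, 5, 10, 13, 7, 14, 12, 0, 8, 16, 15, 6]
nums[mid]=5>3: swap nums[2],nums[9]; hi=8 → [1, 3, 8, 10, 13, 7, 14, 12, 0, 5, 16, 15, 6]
nums[mid]=8>3: swap nums[2],nums[8]; hi=7 → [1, 3, 0, 10, 13, 7, 14, 12, 8, 5, 16, 15, 6]
nums[mid]=0<3: swap nums[1],nums[2]; lo=2,mid=3 → [1, 0, 3, 10, 13, 7, 14, 12, 8, 5, 16, 15, 6]
nums[mid]=10>3: swap nums[3],nums[7]; hi=6 → [1, 0, 3, 12, 13, 7, 14, 10, 8, 5, 16, 15, 6]
nums[mid]=12>3: swap nums[3],nums[6]; hi=5 → [1, 0, 3, 14, 13, 7, 12, 10, 8, 5, 16, 15, 6]
nums[mid]=14>3: swap nums[3],nums[5]; hi=4 → [1, 0, 3, 7, 13, 14, 12, 10, 8, 5, 16, 15, 6]
nums[mid]=7>3: swap nums[3],nums[4]; hi=3 → [1, 0, 3, 13, 7, 14, 12, 10, 8, 5, 16, 15, 6]
nums[mid]=13>3: swap nums[3],nums[3]; hi=2 → [1, 0, 3, 13, 7, 14, 12, 10, 8, 5, 16, 15, 6]
end: lo=2, hi=2; nums = [1, 0, 3, 13, 7, 14, 12, 10, 8, 5, 16, 15, 6]

[1, 0, 3, 13, 7, 14, 12, 10, 8, 5, 16, 15, 6]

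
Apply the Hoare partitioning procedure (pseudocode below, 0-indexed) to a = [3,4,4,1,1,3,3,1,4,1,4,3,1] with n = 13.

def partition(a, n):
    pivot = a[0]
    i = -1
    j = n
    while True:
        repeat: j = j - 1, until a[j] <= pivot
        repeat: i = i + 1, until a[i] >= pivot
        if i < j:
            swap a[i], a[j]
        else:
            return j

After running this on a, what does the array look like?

[1,3,1,1,1,1,3,3,4,4,4,4,3]

pivot = a[0] = 3; i = -1, j = 13
j→12 (a[12]=1≤3), i→0 (a[0]=3≥3); i<j, swap → [1,4,4,1,1,3,3,1,4,1,4,3,3]
j→11 (a[11]=3≤3), i→1 (a[1]=4≥3); i<j, swap → [1,3,4,1,1,3,3,1,4,1,4,4,3]
j→9 (a[9]=1≤3), i→2 (a[2]=4≥3); i<j, swap → [1,3,1,1,1,3,3,1,4,4,4,4,3]
j→7 (a[7]=1≤3), i→5 (a[5]=3≥3); i<j, swap → [1,3,1,1,1,1,3,3,4,4,4,4,3]
j→6, i→6; i≥j, return j=6. a = [1,3,1,1,1,1,3,3,4,4,4,4,3]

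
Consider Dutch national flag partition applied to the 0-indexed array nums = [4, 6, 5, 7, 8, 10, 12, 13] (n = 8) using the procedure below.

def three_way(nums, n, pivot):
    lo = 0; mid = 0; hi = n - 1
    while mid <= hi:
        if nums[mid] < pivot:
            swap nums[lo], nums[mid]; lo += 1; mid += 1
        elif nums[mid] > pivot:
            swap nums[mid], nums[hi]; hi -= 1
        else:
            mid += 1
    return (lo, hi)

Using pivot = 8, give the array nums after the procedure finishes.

[4, 6, 5, 7, 8, 12, 13, 10]

lo=0 mid=0 hi=7
4<8: swap(0,0), lo=1 mid=1 ⇒ [4, 6, 5, 7, 8, 10, 12, 13]
6<8: swap(1,1), lo=2 mid=2 ⇒ [4, 6, 5, 7, 8, 10, 12, 13]
5<8: swap(2,2), lo=3 mid=3 ⇒ [4, 6, 5, 7, 8, 10, 12, 13]
7<8: swap(3,3), lo=4 mid=4 ⇒ [4, 6, 5, 7, 8, 10, 12, 13]
8=8: mid=5
10>8: swap(5,7), hi=6 ⇒ [4, 6, 5, 7, 8, 13, 12, 10]
13>8: swap(5,6), hi=5 ⇒ [4, 6, 5, 7, 8, 12, 13, 10]
12>8: swap(5,5), hi=4 ⇒ [4, 6, 5, 7, 8, 12, 13, 10]
done. lo=4 hi=4; nums=[4, 6, 5, 7, 8, 12, 13, 10]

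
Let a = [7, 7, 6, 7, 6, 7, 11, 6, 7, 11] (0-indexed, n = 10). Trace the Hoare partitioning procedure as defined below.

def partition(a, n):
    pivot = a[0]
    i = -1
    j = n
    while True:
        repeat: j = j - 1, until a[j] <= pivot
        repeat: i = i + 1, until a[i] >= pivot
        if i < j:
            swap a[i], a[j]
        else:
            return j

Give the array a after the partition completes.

[7, 6, 6, 7, 6, 7, 11, 7, 7, 11]

pivot = a[0] = 7; i = -1, j = 10
j→8 (a[8]=7≤7), i→0 (a[0]=7≥7); i<j, swap → [7, 7, 6, 7, 6, 7, 11, 6, 7, 11]
j→7 (a[7]=6≤7), i→1 (a[1]=7≥7); i<j, swap → [7, 6, 6, 7, 6, 7, 11, 7, 7, 11]
j→5 (a[5]=7≤7), i→3 (a[3]=7≥7); i<j, swap → [7, 6, 6, 7, 6, 7, 11, 7, 7, 11]
j→4, i→5; i≥j, return j=4. a = [7, 6, 6, 7, 6, 7, 11, 7, 7, 11]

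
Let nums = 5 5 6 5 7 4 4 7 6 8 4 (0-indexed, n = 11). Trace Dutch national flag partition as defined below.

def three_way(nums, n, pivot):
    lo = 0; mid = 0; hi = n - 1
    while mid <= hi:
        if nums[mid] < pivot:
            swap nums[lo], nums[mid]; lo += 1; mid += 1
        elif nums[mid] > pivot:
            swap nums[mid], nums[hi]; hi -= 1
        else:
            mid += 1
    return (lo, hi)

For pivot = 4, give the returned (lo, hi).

pivot = 4; lo=0, mid=0, hi=10
nums[mid]=5>4: swap nums[0],nums[10]; hi=9 → 4 5 6 5 7 4 4 7 6 8 5
nums[mid]=4=4: mid=1
nums[mid]=5>4: swap nums[1],nums[9]; hi=8 → 4 8 6 5 7 4 4 7 6 5 5
nums[mid]=8>4: swap nums[1],nums[8]; hi=7 → 4 6 6 5 7 4 4 7 8 5 5
nums[mid]=6>4: swap nums[1],nums[7]; hi=6 → 4 7 6 5 7 4 4 6 8 5 5
nums[mid]=7>4: swap nums[1],nums[6]; hi=5 → 4 4 6 5 7 4 7 6 8 5 5
nums[mid]=4=4: mid=2
nums[mid]=6>4: swap nums[2],nums[5]; hi=4 → 4 4 4 5 7 6 7 6 8 5 5
nums[mid]=4=4: mid=3
nums[mid]=5>4: swap nums[3],nums[4]; hi=3 → 4 4 4 7 5 6 7 6 8 5 5
nums[mid]=7>4: swap nums[3],nums[3]; hi=2 → 4 4 4 7 5 6 7 6 8 5 5
end: lo=0, hi=2; nums = 4 4 4 7 5 6 7 6 8 5 5

(0, 2)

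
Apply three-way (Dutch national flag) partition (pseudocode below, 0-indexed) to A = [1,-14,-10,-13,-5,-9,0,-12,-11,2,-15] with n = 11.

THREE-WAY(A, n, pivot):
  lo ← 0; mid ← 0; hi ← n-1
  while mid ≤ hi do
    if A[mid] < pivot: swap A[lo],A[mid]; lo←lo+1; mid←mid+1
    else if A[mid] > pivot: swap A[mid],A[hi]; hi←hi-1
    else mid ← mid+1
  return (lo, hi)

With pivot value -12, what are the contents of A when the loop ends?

[-15,-14,-13,-12,-9,0,-5,-11,2,-10,1]

pivot = -12; lo=0, mid=0, hi=10
A[mid]=1>-12: swap A[0],A[10]; hi=9 → [-15,-14,-10,-13,-5,-9,0,-12,-11,2,1]
A[mid]=-15<-12: swap A[0],A[0]; lo=1,mid=1 → [-15,-14,-10,-13,-5,-9,0,-12,-11,2,1]
A[mid]=-14<-12: swap A[1],A[1]; lo=2,mid=2 → [-15,-14,-10,-13,-5,-9,0,-12,-11,2,1]
A[mid]=-10>-12: swap A[2],A[9]; hi=8 → [-15,-14,2,-13,-5,-9,0,-12,-11,-10,1]
A[mid]=2>-12: swap A[2],A[8]; hi=7 → [-15,-14,-11,-13,-5,-9,0,-12,2,-10,1]
A[mid]=-11>-12: swap A[2],A[7]; hi=6 → [-15,-14,-12,-13,-5,-9,0,-11,2,-10,1]
A[mid]=-12=-12: mid=3
A[mid]=-13<-12: swap A[2],A[3]; lo=3,mid=4 → [-15,-14,-13,-12,-5,-9,0,-11,2,-10,1]
A[mid]=-5>-12: swap A[4],A[6]; hi=5 → [-15,-14,-13,-12,0,-9,-5,-11,2,-10,1]
A[mid]=0>-12: swap A[4],A[5]; hi=4 → [-15,-14,-13,-12,-9,0,-5,-11,2,-10,1]
A[mid]=-9>-12: swap A[4],A[4]; hi=3 → [-15,-14,-13,-12,-9,0,-5,-11,2,-10,1]
end: lo=3, hi=3; A = [-15,-14,-13,-12,-9,0,-5,-11,2,-10,1]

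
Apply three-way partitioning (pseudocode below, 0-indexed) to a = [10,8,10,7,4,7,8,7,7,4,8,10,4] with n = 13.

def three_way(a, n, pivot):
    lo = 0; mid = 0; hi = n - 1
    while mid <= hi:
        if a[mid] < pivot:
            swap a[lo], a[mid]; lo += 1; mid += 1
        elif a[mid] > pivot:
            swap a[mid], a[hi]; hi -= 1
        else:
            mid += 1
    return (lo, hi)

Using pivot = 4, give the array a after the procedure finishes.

lo=0 mid=0 hi=12
10>4: swap(0,12), hi=11 ⇒ [4,8,10,7,4,7,8,7,7,4,8,10,10]
4=4: mid=1
8>4: swap(1,11), hi=10 ⇒ [4,10,10,7,4,7,8,7,7,4,8,8,10]
10>4: swap(1,10), hi=9 ⇒ [4,8,10,7,4,7,8,7,7,4,10,8,10]
8>4: swap(1,9), hi=8 ⇒ [4,4,10,7,4,7,8,7,7,8,10,8,10]
4=4: mid=2
10>4: swap(2,8), hi=7 ⇒ [4,4,7,7,4,7,8,7,10,8,10,8,10]
7>4: swap(2,7), hi=6 ⇒ [4,4,7,7,4,7,8,7,10,8,10,8,10]
7>4: swap(2,6), hi=5 ⇒ [4,4,8,7,4,7,7,7,10,8,10,8,10]
8>4: swap(2,5), hi=4 ⇒ [4,4,7,7,4,8,7,7,10,8,10,8,10]
7>4: swap(2,4), hi=3 ⇒ [4,4,4,7,7,8,7,7,10,8,10,8,10]
4=4: mid=3
7>4: swap(3,3), hi=2 ⇒ [4,4,4,7,7,8,7,7,10,8,10,8,10]
done. lo=0 hi=2; a=[4,4,4,7,7,8,7,7,10,8,10,8,10]

[4,4,4,7,7,8,7,7,10,8,10,8,10]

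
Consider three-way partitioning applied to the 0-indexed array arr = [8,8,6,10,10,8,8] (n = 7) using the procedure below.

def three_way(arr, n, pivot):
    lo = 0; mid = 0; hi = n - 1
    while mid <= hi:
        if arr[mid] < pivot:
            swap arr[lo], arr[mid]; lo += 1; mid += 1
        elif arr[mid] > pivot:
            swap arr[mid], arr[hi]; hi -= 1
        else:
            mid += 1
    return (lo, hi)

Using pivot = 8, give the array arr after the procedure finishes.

[6,8,8,8,8,10,10]

pivot = 8; lo=0, mid=0, hi=6
arr[mid]=8=8: mid=1
arr[mid]=8=8: mid=2
arr[mid]=6<8: swap arr[0],arr[2]; lo=1,mid=3 → [6,8,8,10,10,8,8]
arr[mid]=10>8: swap arr[3],arr[6]; hi=5 → [6,8,8,8,10,8,10]
arr[mid]=8=8: mid=4
arr[mid]=10>8: swap arr[4],arr[5]; hi=4 → [6,8,8,8,8,10,10]
arr[mid]=8=8: mid=5
end: lo=1, hi=4; arr = [6,8,8,8,8,10,10]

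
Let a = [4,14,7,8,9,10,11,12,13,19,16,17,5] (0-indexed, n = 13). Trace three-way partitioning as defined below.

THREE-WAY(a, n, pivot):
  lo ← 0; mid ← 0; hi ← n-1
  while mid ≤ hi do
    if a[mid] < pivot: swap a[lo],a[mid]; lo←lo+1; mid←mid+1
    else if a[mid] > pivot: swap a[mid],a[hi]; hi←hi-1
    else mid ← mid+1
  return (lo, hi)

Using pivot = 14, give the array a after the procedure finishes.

[4,7,8,9,10,11,12,13,5,14,17,16,19]

pivot = 14; lo=0, mid=0, hi=12
a[mid]=4<14: swap a[0],a[0]; lo=1,mid=1 → [4,14,7,8,9,10,11,12,13,19,16,17,5]
a[mid]=14=14: mid=2
a[mid]=7<14: swap a[1],a[2]; lo=2,mid=3 → [4,7,14,8,9,10,11,12,13,19,16,17,5]
a[mid]=8<14: swap a[2],a[3]; lo=3,mid=4 → [4,7,8,14,9,10,11,12,13,19,16,17,5]
a[mid]=9<14: swap a[3],a[4]; lo=4,mid=5 → [4,7,8,9,14,10,11,12,13,19,16,17,5]
a[mid]=10<14: swap a[4],a[5]; lo=5,mid=6 → [4,7,8,9,10,14,11,12,13,19,16,17,5]
a[mid]=11<14: swap a[5],a[6]; lo=6,mid=7 → [4,7,8,9,10,11,14,12,13,19,16,17,5]
a[mid]=12<14: swap a[6],a[7]; lo=7,mid=8 → [4,7,8,9,10,11,12,14,13,19,16,17,5]
a[mid]=13<14: swap a[7],a[8]; lo=8,mid=9 → [4,7,8,9,10,11,12,13,14,19,16,17,5]
a[mid]=19>14: swap a[9],a[12]; hi=11 → [4,7,8,9,10,11,12,13,14,5,16,17,19]
a[mid]=5<14: swap a[8],a[9]; lo=9,mid=10 → [4,7,8,9,10,11,12,13,5,14,16,17,19]
a[mid]=16>14: swap a[10],a[11]; hi=10 → [4,7,8,9,10,11,12,13,5,14,17,16,19]
a[mid]=17>14: swap a[10],a[10]; hi=9 → [4,7,8,9,10,11,12,13,5,14,17,16,19]
end: lo=9, hi=9; a = [4,7,8,9,10,11,12,13,5,14,17,16,19]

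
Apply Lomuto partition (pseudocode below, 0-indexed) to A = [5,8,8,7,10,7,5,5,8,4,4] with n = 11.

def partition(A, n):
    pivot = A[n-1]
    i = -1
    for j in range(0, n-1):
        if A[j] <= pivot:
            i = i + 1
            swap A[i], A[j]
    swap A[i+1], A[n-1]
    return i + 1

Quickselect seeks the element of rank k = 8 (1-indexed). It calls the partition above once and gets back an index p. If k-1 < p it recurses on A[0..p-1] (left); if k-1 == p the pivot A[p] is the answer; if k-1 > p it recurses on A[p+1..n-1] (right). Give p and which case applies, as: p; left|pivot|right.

1; right

pivot = A[10] = 4; i = -1
j=0: A[0]=5 > 4 → no swap
j=1: A[1]=8 > 4 → no swap
j=2: A[2]=8 > 4 → no swap
j=3: A[3]=7 > 4 → no swap
j=4: A[4]=10 > 4 → no swap
j=5: A[5]=7 > 4 → no swap
j=6: A[6]=5 > 4 → no swap
j=7: A[7]=5 > 4 → no swap
j=8: A[8]=8 > 4 → no swap
j=9: A[9]=4 ≤ 4 → i=0, swap A[0],A[9] → [4,8,8,7,10,7,5,5,8,5,4]
final swap A[1],A[10] → [4,4,8,7,10,7,5,5,8,5,8]; return 1
p = 1; k-1 = 7 > 1 ⇒ right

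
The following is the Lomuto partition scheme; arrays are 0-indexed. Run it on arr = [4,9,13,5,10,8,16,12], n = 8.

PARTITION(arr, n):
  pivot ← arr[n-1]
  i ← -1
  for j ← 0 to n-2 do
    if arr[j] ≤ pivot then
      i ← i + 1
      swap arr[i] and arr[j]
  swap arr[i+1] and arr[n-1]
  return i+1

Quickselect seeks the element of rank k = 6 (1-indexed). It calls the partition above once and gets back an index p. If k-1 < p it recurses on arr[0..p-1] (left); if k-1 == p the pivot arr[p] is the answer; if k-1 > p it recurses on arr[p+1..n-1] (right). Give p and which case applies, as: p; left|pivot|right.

pivot=12, i=-1
j=0: 4≤12, i=0, swap(0,0) ⇒ [4,9,13,5,10,8,16,12]
j=1: 9≤12, i=1, swap(1,1) ⇒ [4,9,13,5,10,8,16,12]
j=2: 13>12, skip
j=3: 5≤12, i=2, swap(2,3) ⇒ [4,9,5,13,10,8,16,12]
j=4: 10≤12, i=3, swap(3,4) ⇒ [4,9,5,10,13,8,16,12]
j=5: 8≤12, i=4, swap(4,5) ⇒ [4,9,5,10,8,13,16,12]
j=6: 16>12, skip
swap(5,7) ⇒ [4,9,5,10,8,12,16,13]; return 5
p = 5; k-1 = 5 == 5 ⇒ pivot

5; pivot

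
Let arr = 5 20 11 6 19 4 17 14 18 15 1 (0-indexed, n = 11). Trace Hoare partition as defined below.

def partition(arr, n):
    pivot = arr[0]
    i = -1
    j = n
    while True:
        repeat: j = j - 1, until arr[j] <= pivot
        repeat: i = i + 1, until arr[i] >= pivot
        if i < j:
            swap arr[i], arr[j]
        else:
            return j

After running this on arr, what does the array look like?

1 4 11 6 19 20 17 14 18 15 5

pivot=5
j stops at 10 (1), i stops at 0 (5); swap ⇒ 1 20 11 6 19 4 17 14 18 15 5
j stops at 5 (4), i stops at 1 (20); swap ⇒ 1 4 11 6 19 20 17 14 18 15 5
j stops at 1, i stops at 2; i≥j ⇒ return 1. arr=1 4 11 6 19 20 17 14 18 15 5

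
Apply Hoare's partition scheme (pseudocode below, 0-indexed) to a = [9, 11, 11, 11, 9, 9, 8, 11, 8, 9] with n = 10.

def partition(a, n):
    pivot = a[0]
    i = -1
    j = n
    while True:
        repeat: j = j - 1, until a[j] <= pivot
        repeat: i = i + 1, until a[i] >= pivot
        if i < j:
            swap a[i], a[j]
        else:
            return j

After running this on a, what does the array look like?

pivot=9
j stops at 9 (9), i stops at 0 (9); swap ⇒ [9, 11, 11, 11, 9, 9, 8, 11, 8, 9]
j stops at 8 (8), i stops at 1 (11); swap ⇒ [9, 8, 11, 11, 9, 9, 8, 11, 11, 9]
j stops at 6 (8), i stops at 2 (11); swap ⇒ [9, 8, 8, 11, 9, 9, 11, 11, 11, 9]
j stops at 5 (9), i stops at 3 (11); swap ⇒ [9, 8, 8, 9, 9, 11, 11, 11, 11, 9]
j stops at 4, i stops at 4; i≥j ⇒ return 4. a=[9, 8, 8, 9, 9, 11, 11, 11, 11, 9]

[9, 8, 8, 9, 9, 11, 11, 11, 11, 9]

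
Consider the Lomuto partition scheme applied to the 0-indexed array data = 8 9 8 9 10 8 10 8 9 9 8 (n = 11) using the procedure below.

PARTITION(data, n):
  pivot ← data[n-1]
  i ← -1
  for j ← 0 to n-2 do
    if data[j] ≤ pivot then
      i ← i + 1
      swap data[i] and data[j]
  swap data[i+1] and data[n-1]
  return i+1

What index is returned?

4

pivot = data[10] = 8; i = -1
j=0: data[0]=8 ≤ 8 → i=0, swap data[0],data[0] (no change) → 8 9 8 9 10 8 10 8 9 9 8
j=1: data[1]=9 > 8 → no swap
j=2: data[2]=8 ≤ 8 → i=1, swap data[1],data[2] → 8 8 9 9 10 8 10 8 9 9 8
j=3: data[3]=9 > 8 → no swap
j=4: data[4]=10 > 8 → no swap
j=5: data[5]=8 ≤ 8 → i=2, swap data[2],data[5] → 8 8 8 9 10 9 10 8 9 9 8
j=6: data[6]=10 > 8 → no swap
j=7: data[7]=8 ≤ 8 → i=3, swap data[3],data[7] → 8 8 8 8 10 9 10 9 9 9 8
j=8: data[8]=9 > 8 → no swap
j=9: data[9]=9 > 8 → no swap
final swap data[4],data[10] → 8 8 8 8 8 9 10 9 9 9 10; return 4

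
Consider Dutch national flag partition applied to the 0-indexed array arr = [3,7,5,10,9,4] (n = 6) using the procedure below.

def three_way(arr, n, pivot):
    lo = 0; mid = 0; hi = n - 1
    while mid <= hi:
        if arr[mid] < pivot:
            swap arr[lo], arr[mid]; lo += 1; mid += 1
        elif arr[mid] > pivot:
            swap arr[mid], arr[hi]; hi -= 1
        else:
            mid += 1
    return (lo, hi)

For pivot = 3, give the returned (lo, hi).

lo=0 mid=0 hi=5
3=3: mid=1
7>3: swap(1,5), hi=4 ⇒ [3,4,5,10,9,7]
4>3: swap(1,4), hi=3 ⇒ [3,9,5,10,4,7]
9>3: swap(1,3), hi=2 ⇒ [3,10,5,9,4,7]
10>3: swap(1,2), hi=1 ⇒ [3,5,10,9,4,7]
5>3: swap(1,1), hi=0 ⇒ [3,5,10,9,4,7]
done. lo=0 hi=0; arr=[3,5,10,9,4,7]

(0, 0)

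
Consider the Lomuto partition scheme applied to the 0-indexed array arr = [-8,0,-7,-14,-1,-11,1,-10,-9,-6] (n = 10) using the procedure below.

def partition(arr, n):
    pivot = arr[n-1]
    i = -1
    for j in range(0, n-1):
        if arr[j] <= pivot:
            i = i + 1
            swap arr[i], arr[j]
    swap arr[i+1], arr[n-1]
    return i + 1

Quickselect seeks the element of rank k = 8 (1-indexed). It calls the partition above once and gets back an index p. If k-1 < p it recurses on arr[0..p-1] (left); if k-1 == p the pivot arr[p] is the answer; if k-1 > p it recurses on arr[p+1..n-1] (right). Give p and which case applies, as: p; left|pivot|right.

6; right

pivot = arr[9] = -6; i = -1
j=0: arr[0]=-8 ≤ -6 → i=0, swap arr[0],arr[0] (no change) → [-8,0,-7,-14,-1,-11,1,-10,-9,-6]
j=1: arr[1]=0 > -6 → no swap
j=2: arr[2]=-7 ≤ -6 → i=1, swap arr[1],arr[2] → [-8,-7,0,-14,-1,-11,1,-10,-9,-6]
j=3: arr[3]=-14 ≤ -6 → i=2, swap arr[2],arr[3] → [-8,-7,-14,0,-1,-11,1,-10,-9,-6]
j=4: arr[4]=-1 > -6 → no swap
j=5: arr[5]=-11 ≤ -6 → i=3, swap arr[3],arr[5] → [-8,-7,-14,-11,-1,0,1,-10,-9,-6]
j=6: arr[6]=1 > -6 → no swap
j=7: arr[7]=-10 ≤ -6 → i=4, swap arr[4],arr[7] → [-8,-7,-14,-11,-10,0,1,-1,-9,-6]
j=8: arr[8]=-9 ≤ -6 → i=5, swap arr[5],arr[8] → [-8,-7,-14,-11,-10,-9,1,-1,0,-6]
final swap arr[6],arr[9] → [-8,-7,-14,-11,-10,-9,-6,-1,0,1]; return 6
p = 6; k-1 = 7 > 6 ⇒ right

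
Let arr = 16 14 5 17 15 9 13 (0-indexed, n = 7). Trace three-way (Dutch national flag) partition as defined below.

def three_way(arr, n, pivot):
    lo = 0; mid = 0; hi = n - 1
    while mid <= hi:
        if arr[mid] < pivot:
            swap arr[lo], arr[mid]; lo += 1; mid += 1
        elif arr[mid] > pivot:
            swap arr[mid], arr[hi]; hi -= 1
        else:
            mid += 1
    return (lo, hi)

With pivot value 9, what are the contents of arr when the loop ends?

lo=0 mid=0 hi=6
16>9: swap(0,6), hi=5 ⇒ 13 14 5 17 15 9 16
13>9: swap(0,5), hi=4 ⇒ 9 14 5 17 15 13 16
9=9: mid=1
14>9: swap(1,4), hi=3 ⇒ 9 15 5 17 14 13 16
15>9: swap(1,3), hi=2 ⇒ 9 17 5 15 14 13 16
17>9: swap(1,2), hi=1 ⇒ 9 5 17 15 14 13 16
5<9: swap(0,1), lo=1 mid=2 ⇒ 5 9 17 15 14 13 16
done. lo=1 hi=1; arr=5 9 17 15 14 13 16

5 9 17 15 14 13 16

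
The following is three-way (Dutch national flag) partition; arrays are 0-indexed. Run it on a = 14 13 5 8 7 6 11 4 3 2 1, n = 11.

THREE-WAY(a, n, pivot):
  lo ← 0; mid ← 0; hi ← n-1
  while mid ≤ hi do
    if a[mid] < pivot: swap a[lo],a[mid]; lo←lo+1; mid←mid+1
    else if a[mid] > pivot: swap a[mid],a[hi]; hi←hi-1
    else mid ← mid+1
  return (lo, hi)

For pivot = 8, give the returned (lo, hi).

lo=0 mid=0 hi=10
14>8: swap(0,10), hi=9 ⇒ 1 13 5 8 7 6 11 4 3 2 14
1<8: swap(0,0), lo=1 mid=1 ⇒ 1 13 5 8 7 6 11 4 3 2 14
13>8: swap(1,9), hi=8 ⇒ 1 2 5 8 7 6 11 4 3 13 14
2<8: swap(1,1), lo=2 mid=2 ⇒ 1 2 5 8 7 6 11 4 3 13 14
5<8: swap(2,2), lo=3 mid=3 ⇒ 1 2 5 8 7 6 11 4 3 13 14
8=8: mid=4
7<8: swap(3,4), lo=4 mid=5 ⇒ 1 2 5 7 8 6 11 4 3 13 14
6<8: swap(4,5), lo=5 mid=6 ⇒ 1 2 5 7 6 8 11 4 3 13 14
11>8: swap(6,8), hi=7 ⇒ 1 2 5 7 6 8 3 4 11 13 14
3<8: swap(5,6), lo=6 mid=7 ⇒ 1 2 5 7 6 3 8 4 11 13 14
4<8: swap(6,7), lo=7 mid=8 ⇒ 1 2 5 7 6 3 4 8 11 13 14
done. lo=7 hi=7; a=1 2 5 7 6 3 4 8 11 13 14

(7, 7)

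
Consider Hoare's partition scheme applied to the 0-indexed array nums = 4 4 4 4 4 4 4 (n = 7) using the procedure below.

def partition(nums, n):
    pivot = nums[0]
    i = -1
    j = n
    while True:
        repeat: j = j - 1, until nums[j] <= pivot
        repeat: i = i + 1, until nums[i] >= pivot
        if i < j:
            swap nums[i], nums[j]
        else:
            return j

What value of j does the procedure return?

pivot=4
j stops at 6 (4), i stops at 0 (4); swap ⇒ 4 4 4 4 4 4 4
j stops at 5 (4), i stops at 1 (4); swap ⇒ 4 4 4 4 4 4 4
j stops at 4 (4), i stops at 2 (4); swap ⇒ 4 4 4 4 4 4 4
j stops at 3, i stops at 3; i≥j ⇒ return 3. nums=4 4 4 4 4 4 4

3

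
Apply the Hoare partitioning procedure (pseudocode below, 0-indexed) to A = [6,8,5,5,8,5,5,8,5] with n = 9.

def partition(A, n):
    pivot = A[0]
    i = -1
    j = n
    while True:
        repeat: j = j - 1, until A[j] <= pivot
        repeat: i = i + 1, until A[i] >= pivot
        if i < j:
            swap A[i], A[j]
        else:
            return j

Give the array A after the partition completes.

pivot=6
j stops at 8 (5), i stops at 0 (6); swap ⇒ [5,8,5,5,8,5,5,8,6]
j stops at 6 (5), i stops at 1 (8); swap ⇒ [5,5,5,5,8,5,8,8,6]
j stops at 5 (5), i stops at 4 (8); swap ⇒ [5,5,5,5,5,8,8,8,6]
j stops at 4, i stops at 5; i≥j ⇒ return 4. A=[5,5,5,5,5,8,8,8,6]

[5,5,5,5,5,8,8,8,6]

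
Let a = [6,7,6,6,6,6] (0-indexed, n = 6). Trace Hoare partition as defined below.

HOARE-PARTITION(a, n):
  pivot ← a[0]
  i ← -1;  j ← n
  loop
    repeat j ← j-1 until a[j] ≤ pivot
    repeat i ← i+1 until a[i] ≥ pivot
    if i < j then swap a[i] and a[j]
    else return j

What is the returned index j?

2

pivot=6
j stops at 5 (6), i stops at 0 (6); swap ⇒ [6,7,6,6,6,6]
j stops at 4 (6), i stops at 1 (7); swap ⇒ [6,6,6,6,7,6]
j stops at 3 (6), i stops at 2 (6); swap ⇒ [6,6,6,6,7,6]
j stops at 2, i stops at 3; i≥j ⇒ return 2. a=[6,6,6,6,7,6]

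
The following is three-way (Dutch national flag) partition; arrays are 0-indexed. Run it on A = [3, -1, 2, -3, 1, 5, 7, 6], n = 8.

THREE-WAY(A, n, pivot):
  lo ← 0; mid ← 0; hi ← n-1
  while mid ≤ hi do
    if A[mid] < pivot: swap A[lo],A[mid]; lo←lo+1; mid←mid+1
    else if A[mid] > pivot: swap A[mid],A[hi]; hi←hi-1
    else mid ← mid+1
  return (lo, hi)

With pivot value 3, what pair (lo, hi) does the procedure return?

(4, 4)

lo=0 mid=0 hi=7
3=3: mid=1
-1<3: swap(0,1), lo=1 mid=2 ⇒ [-1, 3, 2, -3, 1, 5, 7, 6]
2<3: swap(1,2), lo=2 mid=3 ⇒ [-1, 2, 3, -3, 1, 5, 7, 6]
-3<3: swap(2,3), lo=3 mid=4 ⇒ [-1, 2, -3, 3, 1, 5, 7, 6]
1<3: swap(3,4), lo=4 mid=5 ⇒ [-1, 2, -3, 1, 3, 5, 7, 6]
5>3: swap(5,7), hi=6 ⇒ [-1, 2, -3, 1, 3, 6, 7, 5]
6>3: swap(5,6), hi=5 ⇒ [-1, 2, -3, 1, 3, 7, 6, 5]
7>3: swap(5,5), hi=4 ⇒ [-1, 2, -3, 1, 3, 7, 6, 5]
done. lo=4 hi=4; A=[-1, 2, -3, 1, 3, 7, 6, 5]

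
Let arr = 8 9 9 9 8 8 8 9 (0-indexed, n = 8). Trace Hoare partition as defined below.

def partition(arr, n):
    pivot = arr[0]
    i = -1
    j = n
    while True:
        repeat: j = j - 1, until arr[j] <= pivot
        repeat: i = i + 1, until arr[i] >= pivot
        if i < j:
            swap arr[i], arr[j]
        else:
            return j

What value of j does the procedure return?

2

pivot = arr[0] = 8; i = -1, j = 8
j→6 (arr[6]=8≤8), i→0 (arr[0]=8≥8); i<j, swap → 8 9 9 9 8 8 8 9
j→5 (arr[5]=8≤8), i→1 (arr[1]=9≥8); i<j, swap → 8 8 9 9 8 9 8 9
j→4 (arr[4]=8≤8), i→2 (arr[2]=9≥8); i<j, swap → 8 8 8 9 9 9 8 9
j→2, i→3; i≥j, return j=2. arr = 8 8 8 9 9 9 8 9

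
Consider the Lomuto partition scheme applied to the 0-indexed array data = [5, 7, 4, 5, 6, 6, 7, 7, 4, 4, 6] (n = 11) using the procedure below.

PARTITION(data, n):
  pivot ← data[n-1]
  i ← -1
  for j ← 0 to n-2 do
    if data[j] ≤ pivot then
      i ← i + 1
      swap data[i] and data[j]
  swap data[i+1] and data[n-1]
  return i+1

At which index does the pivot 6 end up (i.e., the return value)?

pivot=6, i=-1
j=0: 5≤6, i=0, swap(0,0) ⇒ [5, 7, 4, 5, 6, 6, 7, 7, 4, 4, 6]
j=1: 7>6, skip
j=2: 4≤6, i=1, swap(1,2) ⇒ [5, 4, 7, 5, 6, 6, 7, 7, 4, 4, 6]
j=3: 5≤6, i=2, swap(2,3) ⇒ [5, 4, 5, 7, 6, 6, 7, 7, 4, 4, 6]
j=4: 6≤6, i=3, swap(3,4) ⇒ [5, 4, 5, 6, 7, 6, 7, 7, 4, 4, 6]
j=5: 6≤6, i=4, swap(4,5) ⇒ [5, 4, 5, 6, 6, 7, 7, 7, 4, 4, 6]
j=6: 7>6, skip
j=7: 7>6, skip
j=8: 4≤6, i=5, swap(5,8) ⇒ [5, 4, 5, 6, 6, 4, 7, 7, 7, 4, 6]
j=9: 4≤6, i=6, swap(6,9) ⇒ [5, 4, 5, 6, 6, 4, 4, 7, 7, 7, 6]
swap(7,10) ⇒ [5, 4, 5, 6, 6, 4, 4, 6, 7, 7, 7]; return 7

7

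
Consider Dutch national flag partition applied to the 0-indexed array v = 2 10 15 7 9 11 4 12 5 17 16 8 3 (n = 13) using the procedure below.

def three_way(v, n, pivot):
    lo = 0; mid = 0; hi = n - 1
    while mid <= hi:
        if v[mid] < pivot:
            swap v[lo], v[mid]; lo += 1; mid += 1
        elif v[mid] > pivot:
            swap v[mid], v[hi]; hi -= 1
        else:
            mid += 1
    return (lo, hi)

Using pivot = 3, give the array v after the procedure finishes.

2 3 7 9 11 4 12 5 17 16 8 15 10

pivot = 3; lo=0, mid=0, hi=12
v[mid]=2<3: swap v[0],v[0]; lo=1,mid=1 → 2 10 15 7 9 11 4 12 5 17 16 8 3
v[mid]=10>3: swap v[1],v[12]; hi=11 → 2 3 15 7 9 11 4 12 5 17 16 8 10
v[mid]=3=3: mid=2
v[mid]=15>3: swap v[2],v[11]; hi=10 → 2 3 8 7 9 11 4 12 5 17 16 15 10
v[mid]=8>3: swap v[2],v[10]; hi=9 → 2 3 16 7 9 11 4 12 5 17 8 15 10
v[mid]=16>3: swap v[2],v[9]; hi=8 → 2 3 17 7 9 11 4 12 5 16 8 15 10
v[mid]=17>3: swap v[2],v[8]; hi=7 → 2 3 5 7 9 11 4 12 17 16 8 15 10
v[mid]=5>3: swap v[2],v[7]; hi=6 → 2 3 12 7 9 11 4 5 17 16 8 15 10
v[mid]=12>3: swap v[2],v[6]; hi=5 → 2 3 4 7 9 11 12 5 17 16 8 15 10
v[mid]=4>3: swap v[2],v[5]; hi=4 → 2 3 11 7 9 4 12 5 17 16 8 15 10
v[mid]=11>3: swap v[2],v[4]; hi=3 → 2 3 9 7 11 4 12 5 17 16 8 15 10
v[mid]=9>3: swap v[2],v[3]; hi=2 → 2 3 7 9 11 4 12 5 17 16 8 15 10
v[mid]=7>3: swap v[2],v[2]; hi=1 → 2 3 7 9 11 4 12 5 17 16 8 15 10
end: lo=1, hi=1; v = 2 3 7 9 11 4 12 5 17 16 8 15 10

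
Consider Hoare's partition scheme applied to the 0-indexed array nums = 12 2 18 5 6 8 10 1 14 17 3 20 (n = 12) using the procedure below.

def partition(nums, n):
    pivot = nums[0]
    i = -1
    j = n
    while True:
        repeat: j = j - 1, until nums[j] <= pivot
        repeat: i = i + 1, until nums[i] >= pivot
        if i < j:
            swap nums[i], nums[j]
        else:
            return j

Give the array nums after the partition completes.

pivot = nums[0] = 12; i = -1, j = 12
j→10 (nums[10]=3≤12), i→0 (nums[0]=12≥12); i<j, swap → 3 2 18 5 6 8 10 1 14 17 12 20
j→7 (nums[7]=1≤12), i→2 (nums[2]=18≥12); i<j, swap → 3 2 1 5 6 8 10 18 14 17 12 20
j→6, i→7; i≥j, return j=6. nums = 3 2 1 5 6 8 10 18 14 17 12 20

3 2 1 5 6 8 10 18 14 17 12 20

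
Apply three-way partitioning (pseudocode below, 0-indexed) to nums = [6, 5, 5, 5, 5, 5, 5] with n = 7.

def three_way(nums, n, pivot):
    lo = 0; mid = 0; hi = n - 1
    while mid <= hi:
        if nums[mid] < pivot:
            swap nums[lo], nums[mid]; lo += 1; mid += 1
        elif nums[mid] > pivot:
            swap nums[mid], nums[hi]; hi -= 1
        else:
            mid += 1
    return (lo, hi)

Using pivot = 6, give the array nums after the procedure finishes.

[5, 5, 5, 5, 5, 5, 6]

lo=0 mid=0 hi=6
6=6: mid=1
5<6: swap(0,1), lo=1 mid=2 ⇒ [5, 6, 5, 5, 5, 5, 5]
5<6: swap(1,2), lo=2 mid=3 ⇒ [5, 5, 6, 5, 5, 5, 5]
5<6: swap(2,3), lo=3 mid=4 ⇒ [5, 5, 5, 6, 5, 5, 5]
5<6: swap(3,4), lo=4 mid=5 ⇒ [5, 5, 5, 5, 6, 5, 5]
5<6: swap(4,5), lo=5 mid=6 ⇒ [5, 5, 5, 5, 5, 6, 5]
5<6: swap(5,6), lo=6 mid=7 ⇒ [5, 5, 5, 5, 5, 5, 6]
done. lo=6 hi=6; nums=[5, 5, 5, 5, 5, 5, 6]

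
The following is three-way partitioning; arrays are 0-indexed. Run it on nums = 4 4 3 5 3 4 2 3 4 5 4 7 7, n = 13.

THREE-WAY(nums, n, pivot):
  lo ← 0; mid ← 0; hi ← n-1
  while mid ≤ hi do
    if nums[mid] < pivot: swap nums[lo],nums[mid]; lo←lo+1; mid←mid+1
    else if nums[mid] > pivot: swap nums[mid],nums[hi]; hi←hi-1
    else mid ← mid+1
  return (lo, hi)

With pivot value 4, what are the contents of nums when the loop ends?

3 3 2 3 4 4 4 4 4 5 7 7 5

lo=0 mid=0 hi=12
4=4: mid=1
4=4: mid=2
3<4: swap(0,2), lo=1 mid=3 ⇒ 3 4 4 5 3 4 2 3 4 5 4 7 7
5>4: swap(3,12), hi=11 ⇒ 3 4 4 7 3 4 2 3 4 5 4 7 5
7>4: swap(3,11), hi=10 ⇒ 3 4 4 7 3 4 2 3 4 5 4 7 5
7>4: swap(3,10), hi=9 ⇒ 3 4 4 4 3 4 2 3 4 5 7 7 5
4=4: mid=4
3<4: swap(1,4), lo=2 mid=5 ⇒ 3 3 4 4 4 4 2 3 4 5 7 7 5
4=4: mid=6
2<4: swap(2,6), lo=3 mid=7 ⇒ 3 3 2 4 4 4 4 3 4 5 7 7 5
3<4: swap(3,7), lo=4 mid=8 ⇒ 3 3 2 3 4 4 4 4 4 5 7 7 5
4=4: mid=9
5>4: swap(9,9), hi=8 ⇒ 3 3 2 3 4 4 4 4 4 5 7 7 5
done. lo=4 hi=8; nums=3 3 2 3 4 4 4 4 4 5 7 7 5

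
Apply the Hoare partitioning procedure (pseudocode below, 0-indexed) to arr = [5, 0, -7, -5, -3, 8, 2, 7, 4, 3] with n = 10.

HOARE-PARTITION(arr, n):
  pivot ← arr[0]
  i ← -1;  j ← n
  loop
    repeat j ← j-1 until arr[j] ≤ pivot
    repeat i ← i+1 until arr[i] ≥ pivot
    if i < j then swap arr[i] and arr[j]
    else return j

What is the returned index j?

pivot=5
j stops at 9 (3), i stops at 0 (5); swap ⇒ [3, 0, -7, -5, -3, 8, 2, 7, 4, 5]
j stops at 8 (4), i stops at 5 (8); swap ⇒ [3, 0, -7, -5, -3, 4, 2, 7, 8, 5]
j stops at 6, i stops at 7; i≥j ⇒ return 6. arr=[3, 0, -7, -5, -3, 4, 2, 7, 8, 5]

6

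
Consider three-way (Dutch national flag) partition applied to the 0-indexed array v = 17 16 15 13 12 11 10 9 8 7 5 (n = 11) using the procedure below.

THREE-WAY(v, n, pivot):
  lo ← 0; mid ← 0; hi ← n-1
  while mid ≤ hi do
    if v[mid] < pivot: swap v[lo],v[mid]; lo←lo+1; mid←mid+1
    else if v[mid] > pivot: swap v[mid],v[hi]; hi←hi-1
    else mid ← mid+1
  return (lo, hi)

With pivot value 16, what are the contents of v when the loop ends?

5 15 13 12 11 10 9 8 7 16 17

lo=0 mid=0 hi=10
17>16: swap(0,10), hi=9 ⇒ 5 16 15 13 12 11 10 9 8 7 17
5<16: swap(0,0), lo=1 mid=1 ⇒ 5 16 15 13 12 11 10 9 8 7 17
16=16: mid=2
15<16: swap(1,2), lo=2 mid=3 ⇒ 5 15 16 13 12 11 10 9 8 7 17
13<16: swap(2,3), lo=3 mid=4 ⇒ 5 15 13 16 12 11 10 9 8 7 17
12<16: swap(3,4), lo=4 mid=5 ⇒ 5 15 13 12 16 11 10 9 8 7 17
11<16: swap(4,5), lo=5 mid=6 ⇒ 5 15 13 12 11 16 10 9 8 7 17
10<16: swap(5,6), lo=6 mid=7 ⇒ 5 15 13 12 11 10 16 9 8 7 17
9<16: swap(6,7), lo=7 mid=8 ⇒ 5 15 13 12 11 10 9 16 8 7 17
8<16: swap(7,8), lo=8 mid=9 ⇒ 5 15 13 12 11 10 9 8 16 7 17
7<16: swap(8,9), lo=9 mid=10 ⇒ 5 15 13 12 11 10 9 8 7 16 17
done. lo=9 hi=9; v=5 15 13 12 11 10 9 8 7 16 17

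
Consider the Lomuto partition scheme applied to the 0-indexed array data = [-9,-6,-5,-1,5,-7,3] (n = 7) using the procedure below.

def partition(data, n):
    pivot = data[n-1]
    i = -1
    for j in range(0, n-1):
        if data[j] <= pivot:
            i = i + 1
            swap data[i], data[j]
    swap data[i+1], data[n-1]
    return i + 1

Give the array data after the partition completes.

[-9,-6,-5,-1,-7,3,5]

pivot = data[6] = 3; i = -1
j=0: data[0]=-9 ≤ 3 → i=0, swap data[0],data[0] (no change) → [-9,-6,-5,-1,5,-7,3]
j=1: data[1]=-6 ≤ 3 → i=1, swap data[1],data[1] (no change) → [-9,-6,-5,-1,5,-7,3]
j=2: data[2]=-5 ≤ 3 → i=2, swap data[2],data[2] (no change) → [-9,-6,-5,-1,5,-7,3]
j=3: data[3]=-1 ≤ 3 → i=3, swap data[3],data[3] (no change) → [-9,-6,-5,-1,5,-7,3]
j=4: data[4]=5 > 3 → no swap
j=5: data[5]=-7 ≤ 3 → i=4, swap data[4],data[5] → [-9,-6,-5,-1,-7,5,3]
final swap data[5],data[6] → [-9,-6,-5,-1,-7,3,5]; return 5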